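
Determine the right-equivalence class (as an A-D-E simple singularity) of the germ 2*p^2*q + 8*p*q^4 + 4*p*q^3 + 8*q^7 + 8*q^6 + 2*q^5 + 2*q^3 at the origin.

The Hessian of f at 0 has rank 0. Corank 2; j^3 = 2*q*(p^2 + q^2) splits into three distinct lines over C (the quadratic factor has nonzero discriminant), so D_4.

D_4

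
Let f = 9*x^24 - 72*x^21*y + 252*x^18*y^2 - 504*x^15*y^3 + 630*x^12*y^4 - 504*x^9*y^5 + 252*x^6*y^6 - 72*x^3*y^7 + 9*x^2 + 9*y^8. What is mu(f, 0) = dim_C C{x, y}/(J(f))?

7

The Hessian of f at 0 has rank 1. Corank 1: A-series; mu = 7 gives A_7.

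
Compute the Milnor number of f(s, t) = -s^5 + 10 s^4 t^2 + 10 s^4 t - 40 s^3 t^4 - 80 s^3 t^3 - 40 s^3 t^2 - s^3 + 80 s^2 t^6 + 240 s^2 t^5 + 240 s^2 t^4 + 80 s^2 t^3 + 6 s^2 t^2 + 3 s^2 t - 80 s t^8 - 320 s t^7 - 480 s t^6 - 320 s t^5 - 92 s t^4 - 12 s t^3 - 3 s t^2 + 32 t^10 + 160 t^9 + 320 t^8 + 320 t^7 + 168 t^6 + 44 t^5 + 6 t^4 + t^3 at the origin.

The Hessian of f at 0 has rank 0. Corank 2; j^3 = -(s - t)^3 is a perfect cube, so E-series; the 5-jet and mu = 8 give E_8.

8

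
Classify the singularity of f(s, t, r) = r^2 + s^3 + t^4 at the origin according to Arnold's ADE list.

E_{6}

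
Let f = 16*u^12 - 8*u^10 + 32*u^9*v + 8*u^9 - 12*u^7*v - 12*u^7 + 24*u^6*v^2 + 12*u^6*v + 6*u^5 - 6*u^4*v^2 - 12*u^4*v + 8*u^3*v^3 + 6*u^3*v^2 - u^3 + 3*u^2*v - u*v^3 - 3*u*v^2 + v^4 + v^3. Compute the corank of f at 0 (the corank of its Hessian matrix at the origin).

2

Hessian at 0 has rank 0.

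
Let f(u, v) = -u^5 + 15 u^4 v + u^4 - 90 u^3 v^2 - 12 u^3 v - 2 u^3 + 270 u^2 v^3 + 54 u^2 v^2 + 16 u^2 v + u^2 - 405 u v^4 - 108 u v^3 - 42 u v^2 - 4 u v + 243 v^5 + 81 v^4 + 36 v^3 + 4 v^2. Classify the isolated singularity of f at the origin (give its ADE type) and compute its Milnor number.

The Hessian of f at 0 has rank 1. Corank 1: A-series; mu = 4 gives A_4.

Type A4, Milnor number mu = 4.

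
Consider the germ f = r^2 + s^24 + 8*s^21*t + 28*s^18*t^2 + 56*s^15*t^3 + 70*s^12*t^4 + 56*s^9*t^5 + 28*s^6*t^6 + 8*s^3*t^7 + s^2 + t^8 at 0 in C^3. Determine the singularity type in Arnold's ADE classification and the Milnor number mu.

The Hessian of f at 0 has rank 2. Corank 1: A-series; mu = 7 gives A_7.

Type A7, Milnor number mu = 7.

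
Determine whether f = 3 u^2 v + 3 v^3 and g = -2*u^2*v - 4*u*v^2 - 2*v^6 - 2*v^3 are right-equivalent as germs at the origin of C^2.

No.

The Hessian of f at 0 is [[0, 0], [0, 0]] with rank 0, so corank 2. A Groebner basis of the Jacobian ideal J(f) in C{u,v} is {v^3, u^2 + 3*v^2, u*v}; counting standard monomials gives mu = 4. Corank 2; j^3 = 3*v*(u^2 + v^2) splits into three distinct lines over C (the quadratic factor has nonzero discriminant), so D_4. The Hessian of g at 0 is [[0, 0], [0, 0]] with rank 0, so corank 2. A Groebner basis of the Jacobian ideal J(g) in C{u,v} is {u^2/6 + v^5 - v^2/6, u^3 + v^3, u*v + v^2}; counting standard monomials gives mu = 7. Corank 2; j^3 = -2*v*(u + v)^2 has shape L^2 M (L != M), so D-series; mu = 7 gives D_7. f is D_4 but g is D_7, hence not right-equivalent.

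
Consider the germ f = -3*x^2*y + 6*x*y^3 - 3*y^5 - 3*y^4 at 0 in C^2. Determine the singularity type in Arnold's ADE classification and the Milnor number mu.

Type D_5, Milnor number mu = 5.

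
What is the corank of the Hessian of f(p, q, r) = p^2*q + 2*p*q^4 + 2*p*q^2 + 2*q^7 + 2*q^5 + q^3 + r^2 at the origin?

2

Hessian at 0 has rank 1.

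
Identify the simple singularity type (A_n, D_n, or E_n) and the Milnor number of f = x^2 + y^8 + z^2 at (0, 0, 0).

Type A7, Milnor number mu = 7.

The Hessian of f at 0 is [[2, 0, 0], [0, 0, 0], [0, 0, 2]] with rank 2, so corank 1. A Groebner basis of the Jacobian ideal J(f) in C{x,y,z} is {y^7, x, z}; counting standard monomials gives mu = 7. Corank 1: A-series; mu = 7 gives A_7.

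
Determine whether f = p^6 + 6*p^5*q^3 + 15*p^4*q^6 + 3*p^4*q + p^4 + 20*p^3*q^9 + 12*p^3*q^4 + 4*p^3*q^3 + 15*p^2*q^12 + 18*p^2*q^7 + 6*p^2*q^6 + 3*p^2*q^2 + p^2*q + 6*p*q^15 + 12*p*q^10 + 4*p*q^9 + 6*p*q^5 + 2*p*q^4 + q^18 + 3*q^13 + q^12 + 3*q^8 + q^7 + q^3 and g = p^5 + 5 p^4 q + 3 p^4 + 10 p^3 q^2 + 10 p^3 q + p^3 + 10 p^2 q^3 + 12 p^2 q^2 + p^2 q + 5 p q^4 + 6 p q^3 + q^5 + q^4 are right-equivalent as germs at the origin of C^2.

The Hessian of f at 0 has rank 0. Corank 2; j^3 = q*(p^2 + q^2) splits into three distinct lines over C (the quadratic factor has nonzero discriminant), so D_4. The Hessian of g at 0 has rank 0. Corank 2; j^3 = p^2*(p + q) has shape L^2 M (L != M), so D-series; mu = 5 gives D_5. f is D_4 but g is D_5, hence not right-equivalent.

No.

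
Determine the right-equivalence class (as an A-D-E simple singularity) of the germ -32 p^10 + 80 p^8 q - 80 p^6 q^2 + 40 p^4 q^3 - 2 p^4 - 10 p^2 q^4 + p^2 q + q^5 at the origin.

D_6

The Hessian of f at 0 has rank 0. Corank 2; j^3 = p^2*q has shape L^2 M (L != M), so D-series; mu = 6 gives D_6.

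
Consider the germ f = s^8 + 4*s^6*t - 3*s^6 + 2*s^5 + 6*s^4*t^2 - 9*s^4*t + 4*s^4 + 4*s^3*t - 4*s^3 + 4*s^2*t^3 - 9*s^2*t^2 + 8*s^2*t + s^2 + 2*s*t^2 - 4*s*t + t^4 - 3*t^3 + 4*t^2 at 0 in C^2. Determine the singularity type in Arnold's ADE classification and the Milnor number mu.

Type A_{2}, Milnor number mu = 2.

The Hessian of f at 0 has rank 1. Corank 1: A-series; mu = 2 gives A_2.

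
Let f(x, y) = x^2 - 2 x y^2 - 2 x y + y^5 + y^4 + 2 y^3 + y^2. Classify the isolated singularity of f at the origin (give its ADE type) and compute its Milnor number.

Type A_{4}, Milnor number mu = 4.

The Hessian of f at 0 is [[2, -2], [-2, 2]] with rank 1, so corank 1. A Groebner basis of the Jacobian ideal J(f) in C{x,y} is {x^2 - 2*x*y + x - y, -x + y^2 + y}; counting standard monomials gives mu = 4. Corank 1: A-series; mu = 4 gives A_4.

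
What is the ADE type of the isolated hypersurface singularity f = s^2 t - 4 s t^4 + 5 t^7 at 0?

D_8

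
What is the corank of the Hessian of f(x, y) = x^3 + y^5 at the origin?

2

The Hessian at 0 is [[0, 0], [0, 0]] of rank 0; hence corank 2.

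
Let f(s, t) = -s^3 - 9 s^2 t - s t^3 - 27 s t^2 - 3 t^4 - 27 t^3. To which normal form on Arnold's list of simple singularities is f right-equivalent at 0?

E7

The Hessian of f at 0 is [[0, 0], [0, 0]] with rank 0, so corank 2. A Groebner basis of the Jacobian ideal J(f) in C{s,t} is {s^3 + 9*s^2*t + 162*s^2 + 972*s*t + 1458*t^2, -9*s^2 + s*t^2 - 54*s*t - 81*t^2, 3*s^2 + 18*s*t + t^3 + 27*t^2}; counting standard monomials gives mu = 7. Corank 2; j^3 = -(s + 3*t)^3 is a perfect cube, so E-series; the 4-jet and mu = 7 give E_7.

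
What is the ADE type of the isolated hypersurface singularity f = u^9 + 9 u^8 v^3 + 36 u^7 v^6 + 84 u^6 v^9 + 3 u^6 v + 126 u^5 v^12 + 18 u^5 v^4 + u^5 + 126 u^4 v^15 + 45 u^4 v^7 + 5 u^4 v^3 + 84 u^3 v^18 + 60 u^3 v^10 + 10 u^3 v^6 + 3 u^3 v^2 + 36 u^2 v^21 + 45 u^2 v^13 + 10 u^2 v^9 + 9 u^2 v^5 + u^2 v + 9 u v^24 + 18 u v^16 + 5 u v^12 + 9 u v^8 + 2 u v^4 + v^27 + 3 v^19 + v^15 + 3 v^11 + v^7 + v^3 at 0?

D4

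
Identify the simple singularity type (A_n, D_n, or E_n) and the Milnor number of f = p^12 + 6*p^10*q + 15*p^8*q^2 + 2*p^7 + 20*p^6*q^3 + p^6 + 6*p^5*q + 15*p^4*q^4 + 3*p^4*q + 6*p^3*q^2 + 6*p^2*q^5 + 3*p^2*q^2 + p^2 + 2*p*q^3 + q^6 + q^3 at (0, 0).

The Hessian of f at 0 has rank 1. Corank 1: A-series; mu = 2 gives A_2.

Type A_{2}, Milnor number mu = 2.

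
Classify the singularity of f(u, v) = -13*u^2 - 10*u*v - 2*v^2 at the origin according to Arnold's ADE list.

A_1

The Hessian of f at 0 has rank 2. Corank 0: nondegenerate Morse point, so A_1.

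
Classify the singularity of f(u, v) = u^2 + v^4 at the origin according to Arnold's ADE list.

The Hessian of f at 0 has rank 1. Corank 1: A-series; mu = 3 gives A_3.

A3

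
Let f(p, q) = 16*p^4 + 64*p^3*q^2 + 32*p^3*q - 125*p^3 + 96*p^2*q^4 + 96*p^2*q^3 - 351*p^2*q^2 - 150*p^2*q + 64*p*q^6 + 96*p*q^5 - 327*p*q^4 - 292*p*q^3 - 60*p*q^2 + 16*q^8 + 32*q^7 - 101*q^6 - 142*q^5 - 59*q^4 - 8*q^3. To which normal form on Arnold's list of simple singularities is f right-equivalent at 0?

E_{6}

The Hessian of f at 0 is [[0, 0], [0, 0]] with rank 0, so corank 2. A Groebner basis of the Jacobian ideal J(f) in C{p,q} is {p^3 + 6*p^2/5 + 24*p*q/25 + 24*q^2/125, p^2*q - 14*p^2/5 - 56*p*q/25 - 56*q^2/125, 13*p^2/2 + p*q^2 + 26*p*q/5 + 26*q^2/25, -15*p^2 - 12*p*q + q^3 - 12*q^2/5}; counting standard monomials gives mu = 6. Corank 2; j^3 = -(5*p + 2*q)^3 is a perfect cube, so E-series; the 4-jet and mu = 6 give E_6.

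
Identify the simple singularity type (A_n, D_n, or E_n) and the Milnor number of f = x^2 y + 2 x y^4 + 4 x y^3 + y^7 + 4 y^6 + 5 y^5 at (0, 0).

The Hessian of f at 0 is [[0, 0], [0, 0]] with rank 0, so corank 2. A Groebner basis of the Jacobian ideal J(f) in C{x,y} is {x^3, x^2*y, -2*x^2 + x*y^2, -x^2/2 + x*y/2 + y^3}; counting standard monomials gives mu = 6. Corank 2; j^3 = x^2*y has shape L^2 M (L != M), so D-series; mu = 6 gives D_6.

Type D_6, Milnor number mu = 6.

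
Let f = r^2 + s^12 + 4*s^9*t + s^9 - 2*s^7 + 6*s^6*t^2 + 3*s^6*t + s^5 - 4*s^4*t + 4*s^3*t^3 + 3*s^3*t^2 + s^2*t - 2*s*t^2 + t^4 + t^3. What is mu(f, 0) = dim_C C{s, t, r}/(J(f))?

5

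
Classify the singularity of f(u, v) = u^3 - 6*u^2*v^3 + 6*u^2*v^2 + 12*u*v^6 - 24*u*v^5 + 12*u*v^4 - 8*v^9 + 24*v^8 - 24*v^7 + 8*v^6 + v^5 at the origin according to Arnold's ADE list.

E8

The Hessian of f at 0 has rank 0. Corank 2; j^3 = u^3 is a perfect cube, so E-series; the 5-jet and mu = 8 give E_8.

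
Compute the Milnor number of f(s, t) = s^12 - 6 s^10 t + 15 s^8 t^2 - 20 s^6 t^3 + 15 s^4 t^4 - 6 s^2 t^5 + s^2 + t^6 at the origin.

5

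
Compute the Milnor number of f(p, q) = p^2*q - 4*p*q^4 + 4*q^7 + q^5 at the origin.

The Hessian of f at 0 is [[0, 0], [0, 0]] with rank 0, so corank 2. A Groebner basis of the Jacobian ideal J(f) in C{p,q} is {-p*q/2 + q^4, p*q^2, p^2 + 5*p*q/2}; counting standard monomials gives mu = 6. Corank 2; j^3 = p^2*q has shape L^2 M (L != M), so D-series; mu = 6 gives D_6.

6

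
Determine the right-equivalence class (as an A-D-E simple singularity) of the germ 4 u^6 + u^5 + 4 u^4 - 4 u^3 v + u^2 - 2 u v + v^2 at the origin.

A_4

The Hessian of f at 0 is [[2, -2], [-2, 2]] with rank 1, so corank 1. A Groebner basis of the Jacobian ideal J(f) in C{u,v} is {u/2 + v^3 - v/2, u^2 - v^2, u*v - v^2}; counting standard monomials gives mu = 4. Corank 1: A-series; mu = 4 gives A_4.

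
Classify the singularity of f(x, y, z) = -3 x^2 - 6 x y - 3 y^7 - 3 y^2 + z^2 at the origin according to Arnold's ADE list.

A_6

The Hessian of f at 0 has rank 2. Corank 1: A-series; mu = 6 gives A_6.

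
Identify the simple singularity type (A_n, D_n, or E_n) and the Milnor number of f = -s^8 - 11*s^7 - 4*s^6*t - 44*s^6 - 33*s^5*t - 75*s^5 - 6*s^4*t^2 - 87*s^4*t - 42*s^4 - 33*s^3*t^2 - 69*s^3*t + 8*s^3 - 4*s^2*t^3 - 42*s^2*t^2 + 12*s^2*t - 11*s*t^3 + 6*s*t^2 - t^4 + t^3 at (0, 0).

The Hessian of f at 0 is [[0, 0], [0, 0]] with rank 0, so corank 2. A Groebner basis of the Jacobian ideal J(f) in C{s,t} is {-768*s^2/13 - 768*s*t/13 + t^4 - 8*t^3/13 - 192*t^2/13, s^3 + 132*s^2/13 + 132*s*t/13 + 3*t^3/13 + 33*t^2/13, s^2*t - 184*s^2/13 - 184*s*t/13 - 31*t^3/78 - 46*t^2/13, 192*s^2/13 + s*t^2 + 192*s*t/13 + 17*t^3/26 + 48*t^2/13}; counting standard monomials gives mu = 7. Corank 2; j^3 = (2*s + t)^3 is a perfect cube, so E-series; the 4-jet and mu = 7 give E_7.

Type E_7, Milnor number mu = 7.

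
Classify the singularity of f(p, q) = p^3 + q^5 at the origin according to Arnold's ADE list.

E_8

The Hessian of f at 0 is [[0, 0], [0, 0]] with rank 0, so corank 2. A Groebner basis of the Jacobian ideal J(f) in C{p,q} is {q^4, p^2}; counting standard monomials gives mu = 8. Corank 2; j^3 = p^3 is a perfect cube, so E-series; the 5-jet and mu = 8 give E_8.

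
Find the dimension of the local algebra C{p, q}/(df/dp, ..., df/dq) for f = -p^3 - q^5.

The Hessian of f at 0 has rank 0. Corank 2; j^3 = -p^3 is a perfect cube, so E-series; the 5-jet and mu = 8 give E_8.

8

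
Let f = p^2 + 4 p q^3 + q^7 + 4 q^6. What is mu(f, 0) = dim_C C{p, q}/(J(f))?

The Hessian of f at 0 has rank 1. Corank 1: A-series; mu = 6 gives A_6.

6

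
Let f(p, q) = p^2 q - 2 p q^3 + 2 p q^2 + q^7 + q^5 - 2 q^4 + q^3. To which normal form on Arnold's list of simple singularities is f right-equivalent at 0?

The Hessian of f at 0 has rank 0. Corank 2; j^3 = q*(p + q)^2 has shape L^2 M (L != M), so D-series; mu = 8 gives D_8.

D_{8}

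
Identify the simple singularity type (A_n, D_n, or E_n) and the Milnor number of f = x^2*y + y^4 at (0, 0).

The Hessian of f at 0 is [[0, 0], [0, 0]] with rank 0, so corank 2. A Groebner basis of the Jacobian ideal J(f) in C{x,y} is {x^3, x^2/4 + y^3, x*y}; counting standard monomials gives mu = 5. Corank 2; j^3 = x^2*y has shape L^2 M (L != M), so D-series; mu = 5 gives D_5.

Type D_5, Milnor number mu = 5.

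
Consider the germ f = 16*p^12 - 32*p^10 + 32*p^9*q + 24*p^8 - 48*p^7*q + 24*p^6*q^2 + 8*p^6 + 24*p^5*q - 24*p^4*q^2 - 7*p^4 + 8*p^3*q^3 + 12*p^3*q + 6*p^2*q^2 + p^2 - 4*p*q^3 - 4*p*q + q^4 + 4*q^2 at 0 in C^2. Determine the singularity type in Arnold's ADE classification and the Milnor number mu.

Type A_3, Milnor number mu = 3.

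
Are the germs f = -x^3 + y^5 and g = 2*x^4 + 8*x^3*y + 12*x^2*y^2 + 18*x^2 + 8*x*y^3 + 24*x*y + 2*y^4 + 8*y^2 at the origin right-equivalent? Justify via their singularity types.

The Hessian of f at 0 has rank 0. Corank 2; j^3 = -x^3 is a perfect cube, so E-series; the 5-jet and mu = 8 give E_8. The Hessian of g at 0 has rank 1. Corank 1: A-series; mu = 3 gives A_3. f is E_8 but g is A_3, hence not right-equivalent.

No.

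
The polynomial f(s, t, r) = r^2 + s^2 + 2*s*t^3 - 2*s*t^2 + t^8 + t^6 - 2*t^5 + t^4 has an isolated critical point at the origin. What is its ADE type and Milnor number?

Type A_7, Milnor number mu = 7.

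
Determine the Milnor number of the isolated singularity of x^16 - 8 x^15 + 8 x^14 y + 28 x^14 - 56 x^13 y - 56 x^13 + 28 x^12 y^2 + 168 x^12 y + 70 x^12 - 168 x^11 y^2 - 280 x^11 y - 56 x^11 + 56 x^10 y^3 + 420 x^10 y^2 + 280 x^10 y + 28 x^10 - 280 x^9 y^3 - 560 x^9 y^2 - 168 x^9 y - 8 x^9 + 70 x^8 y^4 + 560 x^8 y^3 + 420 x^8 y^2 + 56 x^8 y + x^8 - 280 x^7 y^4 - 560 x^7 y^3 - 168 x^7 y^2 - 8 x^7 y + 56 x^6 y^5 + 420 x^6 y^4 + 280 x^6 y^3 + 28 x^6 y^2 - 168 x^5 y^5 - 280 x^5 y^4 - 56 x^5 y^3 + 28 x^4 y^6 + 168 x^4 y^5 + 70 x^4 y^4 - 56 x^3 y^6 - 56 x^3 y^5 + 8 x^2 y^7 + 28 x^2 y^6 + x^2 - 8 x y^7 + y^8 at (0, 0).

7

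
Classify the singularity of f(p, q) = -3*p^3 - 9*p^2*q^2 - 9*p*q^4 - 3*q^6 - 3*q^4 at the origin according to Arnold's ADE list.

The Hessian of f at 0 is [[0, 0], [0, 0]] with rank 0, so corank 2. A Groebner basis of the Jacobian ideal J(f) in C{p,q} is {p^3, p^2*q, p^2/2 + p*q^2, q^3}; counting standard monomials gives mu = 6. Corank 2; j^3 = -3*p^3 is a perfect cube, so E-series; the 4-jet and mu = 6 give E_6.

E_{6}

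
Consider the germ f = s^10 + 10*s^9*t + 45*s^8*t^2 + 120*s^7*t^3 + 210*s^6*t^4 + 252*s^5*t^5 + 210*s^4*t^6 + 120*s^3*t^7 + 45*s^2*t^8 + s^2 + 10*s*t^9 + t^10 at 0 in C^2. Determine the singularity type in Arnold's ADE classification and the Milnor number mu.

Type A9, Milnor number mu = 9.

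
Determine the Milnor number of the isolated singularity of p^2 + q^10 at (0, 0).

The Hessian of f at 0 is [[2, 0], [0, 0]] with rank 1, so corank 1. A Groebner basis of the Jacobian ideal J(f) in C{p,q} is {q^9, p}; counting standard monomials gives mu = 9. Corank 1: A-series; mu = 9 gives A_9.

9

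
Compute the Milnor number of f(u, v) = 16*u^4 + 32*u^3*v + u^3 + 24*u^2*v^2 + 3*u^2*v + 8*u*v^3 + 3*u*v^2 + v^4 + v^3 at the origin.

6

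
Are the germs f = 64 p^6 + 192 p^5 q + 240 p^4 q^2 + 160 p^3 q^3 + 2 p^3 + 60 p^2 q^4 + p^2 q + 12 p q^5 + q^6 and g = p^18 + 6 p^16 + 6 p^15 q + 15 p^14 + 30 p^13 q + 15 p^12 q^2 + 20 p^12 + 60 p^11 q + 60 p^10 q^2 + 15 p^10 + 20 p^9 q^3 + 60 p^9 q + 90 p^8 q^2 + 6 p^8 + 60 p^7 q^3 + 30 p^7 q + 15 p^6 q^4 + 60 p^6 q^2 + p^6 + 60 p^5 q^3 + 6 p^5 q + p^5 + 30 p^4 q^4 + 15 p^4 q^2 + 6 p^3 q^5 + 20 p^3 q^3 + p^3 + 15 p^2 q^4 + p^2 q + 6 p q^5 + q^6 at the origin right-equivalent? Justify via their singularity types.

Yes.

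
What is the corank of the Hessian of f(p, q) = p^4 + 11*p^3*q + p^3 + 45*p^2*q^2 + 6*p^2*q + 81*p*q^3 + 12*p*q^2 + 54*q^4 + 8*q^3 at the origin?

Hessian at 0 has rank 0.

2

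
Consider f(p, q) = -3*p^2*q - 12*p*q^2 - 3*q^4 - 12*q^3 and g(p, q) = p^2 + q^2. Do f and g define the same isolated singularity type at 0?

The Hessian of f at 0 is [[0, 0], [0, 0]] with rank 0, so corank 2. A Groebner basis of the Jacobian ideal J(f) in C{p,q} is {p^3 - 2*p^2 + 8*q^2, p^2/4 + q^3 - q^2, p*q + 2*q^2}; counting standard monomials gives mu = 5. Corank 2; j^3 = -3*q*(p + 2*q)^2 has shape L^2 M (L != M), so D-series; mu = 5 gives D_5. The Hessian of g at 0 is [[2, 0], [0, 2]] with rank 2, so corank 0. A Groebner basis of the Jacobian ideal J(g) in C{p,q} is {p, q}; counting standard monomials gives mu = 1. Corank 0: nondegenerate Morse point, so A_1. f is D_5 but g is A_1, hence not right-equivalent.

No.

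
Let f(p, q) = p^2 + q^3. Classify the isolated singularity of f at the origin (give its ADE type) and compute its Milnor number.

Type A2, Milnor number mu = 2.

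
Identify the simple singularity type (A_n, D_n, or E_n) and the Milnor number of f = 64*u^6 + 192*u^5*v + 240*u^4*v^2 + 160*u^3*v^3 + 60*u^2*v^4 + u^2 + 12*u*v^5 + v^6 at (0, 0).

Type A_{5}, Milnor number mu = 5.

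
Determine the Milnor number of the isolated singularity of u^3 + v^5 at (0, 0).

8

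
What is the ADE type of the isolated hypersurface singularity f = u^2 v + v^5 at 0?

The Hessian of f at 0 has rank 0. Corank 2; j^3 = u^2*v has shape L^2 M (L != M), so D-series; mu = 6 gives D_6.

D_6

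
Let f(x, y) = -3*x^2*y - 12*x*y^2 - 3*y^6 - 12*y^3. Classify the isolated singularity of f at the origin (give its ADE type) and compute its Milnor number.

The Hessian of f at 0 is [[0, 0], [0, 0]] with rank 0, so corank 2. A Groebner basis of the Jacobian ideal J(f) in C{x,y} is {x^2/6 + y^5 - 2*y^2/3, x^3 + 8*y^3, x*y + 2*y^2}; counting standard monomials gives mu = 7. Corank 2; j^3 = -3*y*(x + 2*y)^2 has shape L^2 M (L != M), so D-series; mu = 7 gives D_7.

Type D7, Milnor number mu = 7.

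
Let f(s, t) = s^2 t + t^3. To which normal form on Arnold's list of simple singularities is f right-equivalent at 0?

The Hessian of f at 0 has rank 0. Corank 2; j^3 = t*(s^2 + t^2) splits into three distinct lines over C (the quadratic factor has nonzero discriminant), so D_4.

D_4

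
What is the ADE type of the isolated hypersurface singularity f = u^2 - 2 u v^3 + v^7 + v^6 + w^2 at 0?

A_6

The Hessian of f at 0 has rank 2. Corank 1: A-series; mu = 6 gives A_6.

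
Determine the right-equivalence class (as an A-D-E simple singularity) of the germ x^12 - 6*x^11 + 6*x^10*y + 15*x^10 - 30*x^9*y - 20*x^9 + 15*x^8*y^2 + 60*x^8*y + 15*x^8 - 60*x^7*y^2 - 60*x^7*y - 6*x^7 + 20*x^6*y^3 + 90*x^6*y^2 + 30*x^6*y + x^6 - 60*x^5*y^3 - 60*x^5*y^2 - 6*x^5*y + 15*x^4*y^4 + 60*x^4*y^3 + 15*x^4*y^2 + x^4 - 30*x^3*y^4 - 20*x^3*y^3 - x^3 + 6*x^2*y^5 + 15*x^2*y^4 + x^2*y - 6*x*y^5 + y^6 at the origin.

D_7

The Hessian of f at 0 is [[0, 0], [0, 0]] with rank 0, so corank 2. A Groebner basis of the Jacobian ideal J(f) in C{x,y} is {x*y/6 + y^5, x*y^2, x^2 - x*y}; counting standard monomials gives mu = 7. Corank 2; j^3 = -x^2*(x - y) has shape L^2 M (L != M), so D-series; mu = 7 gives D_7.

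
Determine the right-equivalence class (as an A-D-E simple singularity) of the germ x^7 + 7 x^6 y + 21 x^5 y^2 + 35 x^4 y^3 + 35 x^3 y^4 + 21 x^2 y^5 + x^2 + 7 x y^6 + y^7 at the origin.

A_6

The Hessian of f at 0 has rank 1. Corank 1: A-series; mu = 6 gives A_6.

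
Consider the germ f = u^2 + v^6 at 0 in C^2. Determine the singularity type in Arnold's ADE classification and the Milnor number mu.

The Hessian of f at 0 has rank 1. Corank 1: A-series; mu = 5 gives A_5.

Type A_{5}, Milnor number mu = 5.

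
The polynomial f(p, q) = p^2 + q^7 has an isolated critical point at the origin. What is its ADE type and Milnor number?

The Hessian of f at 0 has rank 1. Corank 1: A-series; mu = 6 gives A_6.

Type A6, Milnor number mu = 6.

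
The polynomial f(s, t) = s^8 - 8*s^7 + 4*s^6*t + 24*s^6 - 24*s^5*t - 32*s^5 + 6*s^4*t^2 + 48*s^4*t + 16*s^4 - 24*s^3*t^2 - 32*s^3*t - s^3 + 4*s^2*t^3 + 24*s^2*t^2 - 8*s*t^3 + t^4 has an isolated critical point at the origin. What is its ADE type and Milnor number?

The Hessian of f at 0 has rank 0. Corank 2; j^3 = -s^3 is a perfect cube, so E-series; the 4-jet and mu = 6 give E_6.

Type E6, Milnor number mu = 6.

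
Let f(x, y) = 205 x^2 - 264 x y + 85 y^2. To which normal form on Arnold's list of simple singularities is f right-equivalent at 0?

The Hessian of f at 0 is [[410, -264], [-264, 170]] with rank 2, so corank 0. A Groebner basis of the Jacobian ideal J(f) in C{x,y} is {x, y}; counting standard monomials gives mu = 1. Corank 0: nondegenerate Morse point, so A_1.

A_{1}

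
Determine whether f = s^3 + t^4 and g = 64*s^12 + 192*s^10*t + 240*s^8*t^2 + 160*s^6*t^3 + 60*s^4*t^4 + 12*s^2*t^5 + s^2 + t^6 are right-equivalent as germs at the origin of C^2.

The Hessian of f at 0 is [[0, 0], [0, 0]] with rank 0, so corank 2. A Groebner basis of the Jacobian ideal J(f) in C{s,t} is {t^3, s^2}; counting standard monomials gives mu = 6. Corank 2; j^3 = s^3 is a perfect cube, so E-series; the 4-jet and mu = 6 give E_6. The Hessian of g at 0 is [[2, 0], [0, 0]] with rank 1, so corank 1. A Groebner basis of the Jacobian ideal J(g) in C{s,t} is {t^5, s}; counting standard monomials gives mu = 5. Corank 1: A-series; mu = 5 gives A_5. f is E_6 but g is A_5, hence not right-equivalent.

No.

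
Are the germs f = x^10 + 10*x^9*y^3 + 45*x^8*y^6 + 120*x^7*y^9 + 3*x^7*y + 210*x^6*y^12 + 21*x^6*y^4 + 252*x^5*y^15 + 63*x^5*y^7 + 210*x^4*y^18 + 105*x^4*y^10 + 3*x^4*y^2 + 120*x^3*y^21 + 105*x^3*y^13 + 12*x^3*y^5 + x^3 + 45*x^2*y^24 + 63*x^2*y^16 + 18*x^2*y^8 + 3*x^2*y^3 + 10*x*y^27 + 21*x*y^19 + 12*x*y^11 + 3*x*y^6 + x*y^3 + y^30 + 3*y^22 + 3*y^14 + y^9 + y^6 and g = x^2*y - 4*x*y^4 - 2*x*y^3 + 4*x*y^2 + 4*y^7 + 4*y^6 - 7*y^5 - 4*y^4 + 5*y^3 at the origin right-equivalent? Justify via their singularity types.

No.

The Hessian of f at 0 has rank 0. Corank 2; j^3 = x^3 is a perfect cube, so E-series; the 4-jet and mu = 7 give E_7. The Hessian of g at 0 has rank 0. Corank 2; j^3 = y*(x^2 + 4*x*y + 5*y^2) splits into three distinct lines over C (the quadratic factor has nonzero discriminant), so D_4. f is E_7 but g is D_4, hence not right-equivalent.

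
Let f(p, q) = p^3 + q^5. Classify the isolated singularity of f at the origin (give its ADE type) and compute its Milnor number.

Type E8, Milnor number mu = 8.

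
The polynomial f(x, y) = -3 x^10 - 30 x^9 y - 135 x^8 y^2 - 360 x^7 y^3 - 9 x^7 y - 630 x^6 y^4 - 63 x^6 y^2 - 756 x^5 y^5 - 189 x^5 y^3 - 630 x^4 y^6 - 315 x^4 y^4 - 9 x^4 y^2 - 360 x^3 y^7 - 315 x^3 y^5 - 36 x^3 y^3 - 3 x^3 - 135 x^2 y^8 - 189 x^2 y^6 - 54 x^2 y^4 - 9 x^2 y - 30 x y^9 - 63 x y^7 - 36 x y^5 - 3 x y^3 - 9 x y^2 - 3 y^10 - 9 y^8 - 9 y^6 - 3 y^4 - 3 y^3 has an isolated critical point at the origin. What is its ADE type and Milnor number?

The Hessian of f at 0 is [[0, 0], [0, 0]] with rank 0, so corank 2. A Groebner basis of the Jacobian ideal J(f) in C{x,y} is {x^3 + 3*x^2*y + 6*x^2 + 12*x*y + 6*y^2, -3*x^2 + x*y^2 - 6*x*y - 3*y^2, 3*x^2 + 6*x*y + y^3 + 3*y^2}; counting standard monomials gives mu = 7. Corank 2; j^3 = -3*(x + y)^3 is a perfect cube, so E-series; the 4-jet and mu = 7 give E_7.

Type E7, Milnor number mu = 7.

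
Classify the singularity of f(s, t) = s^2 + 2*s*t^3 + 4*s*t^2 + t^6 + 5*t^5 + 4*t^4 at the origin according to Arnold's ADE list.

The Hessian of f at 0 is [[2, 0], [0, 0]] with rank 1, so corank 1. A Groebner basis of the Jacobian ideal J(f) in C{s,t} is {s + t^3 + 2*t^2, s^2, s*t - 2*s - 4*t^2}; counting standard monomials gives mu = 4. Corank 1: A-series; mu = 4 gives A_4.

A_4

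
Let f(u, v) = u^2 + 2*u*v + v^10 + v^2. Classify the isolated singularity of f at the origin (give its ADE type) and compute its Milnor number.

Type A_{9}, Milnor number mu = 9.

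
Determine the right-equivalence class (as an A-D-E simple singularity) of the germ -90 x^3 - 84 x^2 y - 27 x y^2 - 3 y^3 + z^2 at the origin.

The Hessian of f at 0 has rank 1. Corank 2; j^3 = -3*(3*x + y)*(10*x^2 + 6*x*y + y^2) splits into three distinct lines over C (the quadratic factor has nonzero discriminant), so D_4.

D_4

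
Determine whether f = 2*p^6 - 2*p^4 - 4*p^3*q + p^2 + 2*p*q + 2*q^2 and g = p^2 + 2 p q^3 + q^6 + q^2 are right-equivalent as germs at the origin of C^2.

The Hessian of f at 0 has rank 2. Corank 0: nondegenerate Morse point, so A_1. The Hessian of g at 0 has rank 2. Corank 0: nondegenerate Morse point, so A_1. Both have type A_1, hence right-equivalent.

Yes.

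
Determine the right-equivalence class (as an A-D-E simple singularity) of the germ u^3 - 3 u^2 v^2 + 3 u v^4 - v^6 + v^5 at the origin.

E_{8}

The Hessian of f at 0 is [[0, 0], [0, 0]] with rank 0, so corank 2. A Groebner basis of the Jacobian ideal J(f) in C{u,v} is {v^4, u^3, -u^2/2 + u*v^2}; counting standard monomials gives mu = 8. Corank 2; j^3 = u^3 is a perfect cube, so E-series; the 5-jet and mu = 8 give E_8.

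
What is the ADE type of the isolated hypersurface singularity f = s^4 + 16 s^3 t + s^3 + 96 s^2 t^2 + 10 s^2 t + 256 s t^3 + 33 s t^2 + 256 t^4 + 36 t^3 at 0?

The Hessian of f at 0 has rank 0. Corank 2; j^3 = (s + 3*t)^2*(s + 4*t) has shape L^2 M (L != M), so D-series; mu = 5 gives D_5.

D_5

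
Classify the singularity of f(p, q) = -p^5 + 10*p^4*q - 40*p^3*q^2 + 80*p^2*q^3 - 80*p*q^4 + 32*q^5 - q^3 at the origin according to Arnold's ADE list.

E_8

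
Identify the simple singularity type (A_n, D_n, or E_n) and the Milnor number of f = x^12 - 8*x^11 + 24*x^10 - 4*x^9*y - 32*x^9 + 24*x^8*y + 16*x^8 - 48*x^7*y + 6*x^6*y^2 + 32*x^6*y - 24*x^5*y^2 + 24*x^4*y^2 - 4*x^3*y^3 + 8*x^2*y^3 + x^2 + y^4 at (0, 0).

Type A_3, Milnor number mu = 3.

The Hessian of f at 0 has rank 1. Corank 1: A-series; mu = 3 gives A_3.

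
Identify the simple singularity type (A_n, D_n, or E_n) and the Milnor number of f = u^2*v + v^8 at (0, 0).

Type D_{9}, Milnor number mu = 9.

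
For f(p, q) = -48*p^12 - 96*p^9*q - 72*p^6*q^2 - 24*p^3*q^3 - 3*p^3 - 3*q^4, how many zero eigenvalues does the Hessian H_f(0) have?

2

Hessian at 0 has rank 0.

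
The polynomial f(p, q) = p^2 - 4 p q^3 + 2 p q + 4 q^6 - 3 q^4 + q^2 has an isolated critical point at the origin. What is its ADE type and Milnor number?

Type A_{3}, Milnor number mu = 3.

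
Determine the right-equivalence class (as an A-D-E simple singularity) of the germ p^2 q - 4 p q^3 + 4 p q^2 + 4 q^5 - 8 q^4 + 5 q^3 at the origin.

The Hessian of f at 0 is [[0, 0], [0, 0]] with rank 0, so corank 2. A Groebner basis of the Jacobian ideal J(f) in C{p,q} is {q^3, p^2 - q^2, p*q + 2*q^2}; counting standard monomials gives mu = 4. Corank 2; j^3 = q*(p^2 + 4*p*q + 5*q^2) splits into three distinct lines over C (the quadratic factor has nonzero discriminant), so D_4.

D4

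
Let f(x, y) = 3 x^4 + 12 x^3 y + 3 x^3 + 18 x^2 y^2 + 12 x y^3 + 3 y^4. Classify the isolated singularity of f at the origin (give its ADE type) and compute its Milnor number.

Type E6, Milnor number mu = 6.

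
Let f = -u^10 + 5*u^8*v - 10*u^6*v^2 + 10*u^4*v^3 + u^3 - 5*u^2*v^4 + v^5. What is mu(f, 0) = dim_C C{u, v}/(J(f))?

8

The Hessian of f at 0 has rank 0. Corank 2; j^3 = u^3 is a perfect cube, so E-series; the 5-jet and mu = 8 give E_8.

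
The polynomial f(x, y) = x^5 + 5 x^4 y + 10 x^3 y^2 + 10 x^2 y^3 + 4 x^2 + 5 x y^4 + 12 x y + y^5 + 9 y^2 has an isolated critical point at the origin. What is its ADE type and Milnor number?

The Hessian of f at 0 is [[8, 12], [12, 18]] with rank 1, so corank 1. A Groebner basis of the Jacobian ideal J(f) in C{x,y} is {y^4, x + 3*y/2}; counting standard monomials gives mu = 4. Corank 1: A-series; mu = 4 gives A_4.

Type A_4, Milnor number mu = 4.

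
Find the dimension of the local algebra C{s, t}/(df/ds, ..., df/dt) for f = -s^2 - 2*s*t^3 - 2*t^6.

5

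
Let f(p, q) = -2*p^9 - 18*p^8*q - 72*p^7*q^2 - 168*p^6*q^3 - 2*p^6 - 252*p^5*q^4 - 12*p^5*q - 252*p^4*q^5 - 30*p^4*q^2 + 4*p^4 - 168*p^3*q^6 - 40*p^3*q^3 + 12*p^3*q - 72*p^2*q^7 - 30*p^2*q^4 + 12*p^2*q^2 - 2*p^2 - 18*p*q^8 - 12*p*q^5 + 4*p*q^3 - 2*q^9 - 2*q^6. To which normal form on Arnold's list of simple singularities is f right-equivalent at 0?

A8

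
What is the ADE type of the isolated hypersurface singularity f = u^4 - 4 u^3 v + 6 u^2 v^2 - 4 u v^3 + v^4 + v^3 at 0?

E_{6}

The Hessian of f at 0 has rank 0. Corank 2; j^3 = v^3 is a perfect cube, so E-series; the 4-jet and mu = 6 give E_6.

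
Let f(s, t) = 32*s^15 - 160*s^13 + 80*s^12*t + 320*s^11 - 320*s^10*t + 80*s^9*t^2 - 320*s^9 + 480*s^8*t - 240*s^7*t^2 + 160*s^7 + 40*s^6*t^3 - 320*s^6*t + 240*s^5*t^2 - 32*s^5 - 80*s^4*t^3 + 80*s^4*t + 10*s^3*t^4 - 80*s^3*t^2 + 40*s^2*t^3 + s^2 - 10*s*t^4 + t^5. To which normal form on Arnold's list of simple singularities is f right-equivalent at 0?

A_{4}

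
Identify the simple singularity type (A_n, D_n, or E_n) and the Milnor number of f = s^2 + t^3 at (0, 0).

The Hessian of f at 0 is [[2, 0], [0, 0]] with rank 1, so corank 1. A Groebner basis of the Jacobian ideal J(f) in C{s,t} is {t^2, s}; counting standard monomials gives mu = 2. Corank 1: A-series; mu = 2 gives A_2.

Type A_2, Milnor number mu = 2.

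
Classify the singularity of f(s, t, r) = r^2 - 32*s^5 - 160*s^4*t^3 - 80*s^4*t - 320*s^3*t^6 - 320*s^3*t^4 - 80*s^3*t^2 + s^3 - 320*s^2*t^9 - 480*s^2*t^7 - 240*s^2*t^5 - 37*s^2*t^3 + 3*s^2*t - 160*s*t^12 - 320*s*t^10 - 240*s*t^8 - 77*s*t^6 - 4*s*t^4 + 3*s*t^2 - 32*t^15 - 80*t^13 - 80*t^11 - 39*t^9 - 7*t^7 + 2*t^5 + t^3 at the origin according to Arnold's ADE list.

The Hessian of f at 0 is [[0, 0, 0], [0, 0, 0], [0, 0, 2]] with rank 1, so corank 2. A Groebner basis of the Jacobian ideal J(f) in C{s,t,r} is {-7*s^2/2 + s*t^3 - 7*s*t - 7*t^2/2, 4*s^2 + 8*s*t + t^4 + 4*t^2, s^3 - 3*s*t^2 - 2*t^3, s^2*t + 2*s*t^2 + t^3, r}; counting standard monomials gives mu = 8. Corank 2; j^3 = (s + t)^3 is a perfect cube, so E-series; the 5-jet and mu = 8 give E_8.

E_{8}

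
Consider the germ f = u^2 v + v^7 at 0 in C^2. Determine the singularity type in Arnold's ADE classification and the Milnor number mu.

Type D_8, Milnor number mu = 8.

The Hessian of f at 0 is [[0, 0], [0, 0]] with rank 0, so corank 2. A Groebner basis of the Jacobian ideal J(f) in C{u,v} is {u^2/7 + v^6, u^3, u*v}; counting standard monomials gives mu = 8. Corank 2; j^3 = u^2*v has shape L^2 M (L != M), so D-series; mu = 8 gives D_8.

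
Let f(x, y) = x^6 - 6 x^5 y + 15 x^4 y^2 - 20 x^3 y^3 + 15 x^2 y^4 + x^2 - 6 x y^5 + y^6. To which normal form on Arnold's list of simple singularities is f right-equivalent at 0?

A5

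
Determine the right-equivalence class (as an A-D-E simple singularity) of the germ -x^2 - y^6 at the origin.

A_{5}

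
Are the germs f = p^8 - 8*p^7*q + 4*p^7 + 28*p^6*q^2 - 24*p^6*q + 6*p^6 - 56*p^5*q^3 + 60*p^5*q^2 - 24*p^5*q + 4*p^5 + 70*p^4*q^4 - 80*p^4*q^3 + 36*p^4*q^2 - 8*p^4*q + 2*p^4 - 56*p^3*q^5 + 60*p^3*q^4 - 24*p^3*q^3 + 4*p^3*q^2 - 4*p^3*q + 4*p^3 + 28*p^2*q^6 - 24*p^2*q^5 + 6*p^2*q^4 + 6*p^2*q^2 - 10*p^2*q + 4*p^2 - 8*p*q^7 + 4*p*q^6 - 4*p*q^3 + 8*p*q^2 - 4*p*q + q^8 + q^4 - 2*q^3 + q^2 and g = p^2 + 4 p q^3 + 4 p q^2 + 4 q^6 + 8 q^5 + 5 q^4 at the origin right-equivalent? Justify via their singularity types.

Yes.

The Hessian of f at 0 has rank 1. Corank 1: A-series; mu = 3 gives A_3. The Hessian of g at 0 has rank 1. Corank 1: A-series; mu = 3 gives A_3. Both have type A_3, hence right-equivalent.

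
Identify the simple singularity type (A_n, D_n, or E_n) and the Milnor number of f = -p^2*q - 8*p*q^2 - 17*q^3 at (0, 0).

The Hessian of f at 0 has rank 0. Corank 2; j^3 = -q*(p^2 + 8*p*q + 17*q^2) splits into three distinct lines over C (the quadratic factor has nonzero discriminant), so D_4.

Type D_4, Milnor number mu = 4.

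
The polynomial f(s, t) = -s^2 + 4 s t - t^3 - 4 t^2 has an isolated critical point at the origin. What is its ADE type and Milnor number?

Type A2, Milnor number mu = 2.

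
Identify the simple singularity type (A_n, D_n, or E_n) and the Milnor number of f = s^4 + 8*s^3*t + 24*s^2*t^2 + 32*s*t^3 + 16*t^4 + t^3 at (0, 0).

Type E_6, Milnor number mu = 6.

The Hessian of f at 0 has rank 0. Corank 2; j^3 = t^3 is a perfect cube, so E-series; the 4-jet and mu = 6 give E_6.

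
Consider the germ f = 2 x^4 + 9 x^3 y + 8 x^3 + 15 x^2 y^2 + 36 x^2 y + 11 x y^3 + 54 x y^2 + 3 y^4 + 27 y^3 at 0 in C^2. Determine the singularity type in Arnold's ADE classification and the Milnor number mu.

The Hessian of f at 0 has rank 0. Corank 2; j^3 = (2*x + 3*y)^3 is a perfect cube, so E-series; the 4-jet and mu = 7 give E_7.

Type E7, Milnor number mu = 7.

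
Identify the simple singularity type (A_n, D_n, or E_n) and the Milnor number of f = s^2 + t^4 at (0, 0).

The Hessian of f at 0 has rank 1. Corank 1: A-series; mu = 3 gives A_3.

Type A_3, Milnor number mu = 3.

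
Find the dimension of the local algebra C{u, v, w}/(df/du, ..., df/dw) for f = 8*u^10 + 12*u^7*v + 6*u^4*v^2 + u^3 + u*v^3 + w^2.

The Hessian of f at 0 has rank 1. Corank 2; j^3 = u^3 is a perfect cube, so E-series; the 4-jet and mu = 7 give E_7.

7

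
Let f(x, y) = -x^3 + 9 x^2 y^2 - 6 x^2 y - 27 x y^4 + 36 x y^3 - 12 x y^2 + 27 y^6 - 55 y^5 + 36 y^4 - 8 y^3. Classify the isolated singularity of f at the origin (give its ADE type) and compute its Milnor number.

The Hessian of f at 0 is [[0, 0], [0, 0]] with rank 0, so corank 2. A Groebner basis of the Jacobian ideal J(f) in C{x,y} is {y^4, x^3 + 6*x^2*y + 2*x^2 + 8*x*y - 16*y^3 + 8*y^2, -x^2/6 + x*y^2 - 2*x*y/3 + 2*y^3 - 2*y^2/3}; counting standard monomials gives mu = 8. Corank 2; j^3 = -(x + 2*y)^3 is a perfect cube, so E-series; the 5-jet and mu = 8 give E_8.

Type E8, Milnor number mu = 8.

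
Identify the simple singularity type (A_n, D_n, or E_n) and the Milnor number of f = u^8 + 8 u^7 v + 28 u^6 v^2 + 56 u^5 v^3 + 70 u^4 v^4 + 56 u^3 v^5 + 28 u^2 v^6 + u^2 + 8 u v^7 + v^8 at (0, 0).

Type A_{7}, Milnor number mu = 7.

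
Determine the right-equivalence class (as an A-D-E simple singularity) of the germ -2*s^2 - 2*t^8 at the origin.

The Hessian of f at 0 is [[-4, 0], [0, 0]] with rank 1, so corank 1. A Groebner basis of the Jacobian ideal J(f) in C{s,t} is {t^7, s}; counting standard monomials gives mu = 7. Corank 1: A-series; mu = 7 gives A_7.

A_7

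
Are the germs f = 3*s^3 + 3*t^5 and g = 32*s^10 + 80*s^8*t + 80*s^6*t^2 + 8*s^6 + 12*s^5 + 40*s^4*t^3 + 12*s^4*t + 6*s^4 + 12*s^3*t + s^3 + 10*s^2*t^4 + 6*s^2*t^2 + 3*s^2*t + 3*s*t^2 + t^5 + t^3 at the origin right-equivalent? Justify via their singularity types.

Yes.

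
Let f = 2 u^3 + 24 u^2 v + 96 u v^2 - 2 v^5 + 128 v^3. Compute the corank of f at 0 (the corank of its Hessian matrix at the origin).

The Hessian at 0 is [[0, 0], [0, 0]] of rank 0; hence corank 2.

2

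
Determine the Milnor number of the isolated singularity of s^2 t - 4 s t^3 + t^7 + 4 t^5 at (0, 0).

8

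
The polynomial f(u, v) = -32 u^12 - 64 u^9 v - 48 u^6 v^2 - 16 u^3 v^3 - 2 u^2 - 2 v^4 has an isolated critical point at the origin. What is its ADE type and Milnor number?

Type A3, Milnor number mu = 3.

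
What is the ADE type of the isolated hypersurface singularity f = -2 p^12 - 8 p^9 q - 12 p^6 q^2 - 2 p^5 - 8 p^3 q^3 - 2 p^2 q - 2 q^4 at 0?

The Hessian of f at 0 is [[0, 0], [0, 0]] with rank 0, so corank 2. A Groebner basis of the Jacobian ideal J(f) in C{p,q} is {p^3, p^2/4 + q^3, p*q}; counting standard monomials gives mu = 5. Corank 2; j^3 = -2*p^2*q has shape L^2 M (L != M), so D-series; mu = 5 gives D_5.

D5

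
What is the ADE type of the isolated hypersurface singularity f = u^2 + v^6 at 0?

The Hessian of f at 0 is [[2, 0], [0, 0]] with rank 1, so corank 1. A Groebner basis of the Jacobian ideal J(f) in C{u,v} is {v^5, u}; counting standard monomials gives mu = 5. Corank 1: A-series; mu = 5 gives A_5.

A_5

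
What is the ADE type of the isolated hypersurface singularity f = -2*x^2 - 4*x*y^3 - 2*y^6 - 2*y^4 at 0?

The Hessian of f at 0 is [[-4, 0], [0, 0]] with rank 1, so corank 1. A Groebner basis of the Jacobian ideal J(f) in C{x,y} is {y^3, x}; counting standard monomials gives mu = 3. Corank 1: A-series; mu = 3 gives A_3.

A_{3}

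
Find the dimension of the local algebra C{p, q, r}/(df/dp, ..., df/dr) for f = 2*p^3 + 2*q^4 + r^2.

The Hessian of f at 0 is [[0, 0, 0], [0, 0, 0], [0, 0, 2]] with rank 1, so corank 2. A Groebner basis of the Jacobian ideal J(f) in C{p,q,r} is {q^3, p^2, r}; counting standard monomials gives mu = 6. Corank 2; j^3 = 2*p^3 is a perfect cube, so E-series; the 4-jet and mu = 6 give E_6.

6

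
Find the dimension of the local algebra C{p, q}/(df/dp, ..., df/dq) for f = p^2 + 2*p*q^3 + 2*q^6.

5

The Hessian of f at 0 has rank 1. Corank 1: A-series; mu = 5 gives A_5.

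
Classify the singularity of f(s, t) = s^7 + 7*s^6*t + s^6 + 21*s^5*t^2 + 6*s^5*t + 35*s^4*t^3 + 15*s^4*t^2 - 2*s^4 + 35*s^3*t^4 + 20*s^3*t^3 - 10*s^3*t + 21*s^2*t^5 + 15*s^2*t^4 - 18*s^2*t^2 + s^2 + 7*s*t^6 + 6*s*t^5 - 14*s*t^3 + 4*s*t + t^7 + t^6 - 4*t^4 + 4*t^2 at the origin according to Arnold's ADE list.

The Hessian of f at 0 has rank 1. Corank 1: A-series; mu = 6 gives A_6.

A_6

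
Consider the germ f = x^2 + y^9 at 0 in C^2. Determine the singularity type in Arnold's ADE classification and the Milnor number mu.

The Hessian of f at 0 has rank 1. Corank 1: A-series; mu = 8 gives A_8.

Type A8, Milnor number mu = 8.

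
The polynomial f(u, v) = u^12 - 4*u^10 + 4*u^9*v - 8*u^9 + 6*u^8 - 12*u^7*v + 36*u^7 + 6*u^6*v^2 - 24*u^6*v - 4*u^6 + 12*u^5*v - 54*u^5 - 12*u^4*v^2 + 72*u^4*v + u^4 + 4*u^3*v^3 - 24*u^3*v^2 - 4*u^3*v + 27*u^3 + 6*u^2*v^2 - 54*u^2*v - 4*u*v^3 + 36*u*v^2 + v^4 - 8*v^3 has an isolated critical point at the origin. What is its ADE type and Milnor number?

Type E_{6}, Milnor number mu = 6.

The Hessian of f at 0 is [[0, 0], [0, 0]] with rank 0, so corank 2. A Groebner basis of the Jacobian ideal J(f) in C{u,v} is {v^4, u*v^2 - 7*v^3/9, u^2 - 4*u*v/3 + 4*v^2/9}; counting standard monomials gives mu = 6. Corank 2; j^3 = (3*u - 2*v)^3 is a perfect cube, so E-series; the 4-jet and mu = 6 give E_6.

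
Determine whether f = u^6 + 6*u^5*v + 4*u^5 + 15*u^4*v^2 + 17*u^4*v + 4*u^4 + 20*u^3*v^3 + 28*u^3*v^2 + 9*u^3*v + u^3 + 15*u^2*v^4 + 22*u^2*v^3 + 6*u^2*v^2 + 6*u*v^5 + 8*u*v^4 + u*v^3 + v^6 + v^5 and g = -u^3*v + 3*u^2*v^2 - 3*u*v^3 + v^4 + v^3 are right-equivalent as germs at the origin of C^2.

The Hessian of f at 0 has rank 0. Corank 2; j^3 = u^3 is a perfect cube, so E-series; the 4-jet and mu = 7 give E_7. The Hessian of g at 0 has rank 0. Corank 2; j^3 = v^3 is a perfect cube, so E-series; the 4-jet and mu = 7 give E_7. Both have type E_7, hence right-equivalent.

Yes.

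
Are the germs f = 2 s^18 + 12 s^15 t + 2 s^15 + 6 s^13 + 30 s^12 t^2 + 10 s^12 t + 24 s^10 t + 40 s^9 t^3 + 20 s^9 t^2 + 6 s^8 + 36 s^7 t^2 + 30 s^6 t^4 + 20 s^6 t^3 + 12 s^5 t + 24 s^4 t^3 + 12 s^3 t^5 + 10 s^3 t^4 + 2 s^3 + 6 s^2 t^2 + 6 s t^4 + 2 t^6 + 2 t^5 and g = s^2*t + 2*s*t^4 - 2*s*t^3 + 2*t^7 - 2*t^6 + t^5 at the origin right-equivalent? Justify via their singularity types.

No.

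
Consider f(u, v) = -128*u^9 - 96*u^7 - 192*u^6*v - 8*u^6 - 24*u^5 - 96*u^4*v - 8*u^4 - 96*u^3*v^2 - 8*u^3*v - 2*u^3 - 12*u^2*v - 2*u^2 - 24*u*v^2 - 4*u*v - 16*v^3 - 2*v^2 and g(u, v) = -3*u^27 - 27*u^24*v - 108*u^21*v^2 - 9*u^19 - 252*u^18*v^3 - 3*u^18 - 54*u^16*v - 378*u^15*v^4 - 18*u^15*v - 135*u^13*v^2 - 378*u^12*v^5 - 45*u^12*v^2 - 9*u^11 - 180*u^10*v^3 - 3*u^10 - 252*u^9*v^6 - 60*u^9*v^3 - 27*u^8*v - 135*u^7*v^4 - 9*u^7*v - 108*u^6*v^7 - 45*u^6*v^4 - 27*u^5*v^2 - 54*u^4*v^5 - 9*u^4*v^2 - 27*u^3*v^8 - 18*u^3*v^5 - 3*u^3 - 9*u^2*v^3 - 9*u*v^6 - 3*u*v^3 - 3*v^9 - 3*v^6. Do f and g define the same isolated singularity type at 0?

The Hessian of f at 0 has rank 1. Corank 1: A-series; mu = 2 gives A_2. The Hessian of g at 0 has rank 0. Corank 2; j^3 = -3*u^3 is a perfect cube, so E-series; the 4-jet and mu = 7 give E_7. f is A_2 but g is E_7, hence not right-equivalent.

No.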